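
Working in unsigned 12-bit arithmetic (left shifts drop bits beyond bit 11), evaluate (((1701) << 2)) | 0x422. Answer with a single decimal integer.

1701 = 011010100101
→ << 2 (mod 2^12) → 101010010100 = 2708
0x422 = 010000100010
→ | → 111010110110 = 3766

3766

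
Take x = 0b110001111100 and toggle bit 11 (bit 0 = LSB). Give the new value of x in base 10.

1148

x = 110001111100
bit 11 is currently 1; toggle it via x ^ (1 << 11) = x ^ 2048
→ 010001111100 = 1148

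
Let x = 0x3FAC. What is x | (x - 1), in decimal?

16303

x = 11111110101100 = 16300
x - 1 = 11111110101011
OR    = 11111110101111 = 16303
(x | (x - 1) sets all bits below the lowest set bit.)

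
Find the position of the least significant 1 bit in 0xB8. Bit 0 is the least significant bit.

3

0xB8 = 10111000
Trailing zeros: 3, so the lowest set bit is bit 3 (value 8).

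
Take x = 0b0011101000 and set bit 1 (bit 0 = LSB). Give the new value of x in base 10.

234

x = 0011101000
bit 1 is currently 0; set it via x | (1 << 1) = x | 2
→ 0011101010 = 234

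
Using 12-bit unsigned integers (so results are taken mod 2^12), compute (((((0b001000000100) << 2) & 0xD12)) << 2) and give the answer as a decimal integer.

64

0b001000000100 = 001000000100
→ << 2 (mod 2^12) → 100000010000 = 2064
0xD12 = 110100010010
→ & → 100000010000 = 2064
→ << 2 (mod 2^12) → 000001000000 = 64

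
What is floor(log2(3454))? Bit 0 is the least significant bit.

3454 = 110101111110
The topmost 1 is at position 11 (since 2^11 = 2048 ≤ 3454 < 4096).

11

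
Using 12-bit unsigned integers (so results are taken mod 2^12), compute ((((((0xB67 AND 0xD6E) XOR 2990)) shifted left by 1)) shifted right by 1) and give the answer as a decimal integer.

712

0xB67 = 101101100111
0xD6E = 110101101110
→ AND → 100101100110 = 2406
2990 = 101110101110
→ XOR → 001011001000 = 712
→ shifted left by 1 (mod 2^12) → 010110010000 = 1424
→ shifted right by 1 → 001011001000 = 712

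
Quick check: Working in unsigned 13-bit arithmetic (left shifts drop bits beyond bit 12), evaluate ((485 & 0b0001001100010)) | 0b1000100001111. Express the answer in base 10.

485 = 0000111100101
0b0001001100010 = 0001001100010
→ & → 0000001100000 = 96
0b1000100001111 = 1000100001111
→ | → 1000101101111 = 4463

4463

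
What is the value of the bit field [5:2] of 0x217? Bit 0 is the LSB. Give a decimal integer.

5

v = 01000010111
Shift right by 2: 010000101
Mask low 4 bits: 0101 = 5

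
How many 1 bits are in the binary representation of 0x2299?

6

0x2299 = 10001010011001
Count the 1s: 1 + 1 + 1 + 1 + 1 + 1 = 6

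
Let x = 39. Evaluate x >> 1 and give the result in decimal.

19

39 = 100111
shift right by 1 → 010011 = 19
(equivalently, floor(39 / 2))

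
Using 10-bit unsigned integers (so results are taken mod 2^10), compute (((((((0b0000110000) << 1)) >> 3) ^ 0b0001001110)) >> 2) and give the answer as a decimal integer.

0b0000110000 = 0000110000
→ << 1 (mod 2^10) → 0001100000 = 96
→ >> 3 → 0000001100 = 12
0b0001001110 = 0001001110
→ ^ → 0001000010 = 66
→ >> 2 → 0000010000 = 16

16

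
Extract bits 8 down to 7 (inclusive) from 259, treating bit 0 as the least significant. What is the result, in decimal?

v = 0100000011
Shift right by 7: 010
Mask low 2 bits: 10 = 2

2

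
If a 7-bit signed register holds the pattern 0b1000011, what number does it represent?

pattern = 1000011 (MSB is 1 ⇒ negative)
Invert: 0111100, add 1 → 0111101 = 61, so the value is -61.
(Equivalently: 67 - 2^7 = 67 - 128 = -61.)

-61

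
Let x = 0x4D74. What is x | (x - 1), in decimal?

19831

x = 100110101110100 = 19828
x - 1 = 100110101110011
OR    = 100110101110111 = 19831
(x | (x - 1) sets all bits below the lowest set bit.)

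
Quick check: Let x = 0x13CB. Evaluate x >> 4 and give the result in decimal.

0x13CB = 1001111001011
shift right by 4 → 0000100111100 = 316
(equivalently, floor(5067 / 16))

316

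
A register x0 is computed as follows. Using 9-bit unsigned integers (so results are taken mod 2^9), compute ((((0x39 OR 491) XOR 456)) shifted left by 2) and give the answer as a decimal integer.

204

0x39 = 000111001
491 = 111101011
→ OR → 111111011 = 507
456 = 111001000
→ XOR → 000110011 = 51
→ shifted left by 2 (mod 2^9) → 011001100 = 204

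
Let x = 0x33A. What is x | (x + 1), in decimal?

827

x = 1100111010 = 826
x + 1 = 1100111011
OR    = 1100111011 = 827
(x | (x + 1) sets the lowest cleared bit.)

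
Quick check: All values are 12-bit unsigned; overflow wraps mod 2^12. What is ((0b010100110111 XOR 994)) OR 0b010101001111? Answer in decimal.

2015

0b010100110111 = 010100110111
994 = 001111100010
→ XOR → 011011010101 = 1749
0b010101001111 = 010101001111
→ OR → 011111011111 = 2015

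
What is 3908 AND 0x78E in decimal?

3908 = 111101000100
0x78E = 011110001110
AND → 011100000100 = 1796

1796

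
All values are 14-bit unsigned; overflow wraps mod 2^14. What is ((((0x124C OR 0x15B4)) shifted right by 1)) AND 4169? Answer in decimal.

0x124C = 01001001001100
0x15B4 = 01010110110100
→ OR → 01011111111100 = 6140
→ shifted right by 1 → 00101111111110 = 3070
4169 = 01000001001001
→ AND → 00000001001000 = 72

72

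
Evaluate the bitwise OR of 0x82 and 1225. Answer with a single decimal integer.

1227

0x82 = 00010000010
1225 = 10011001001
 OR → 10011001011 = 1227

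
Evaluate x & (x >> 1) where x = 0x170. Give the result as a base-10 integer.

x = 101110000 = 368
x>>1 = 010111000
AND  = 000110000 = 48
(x & (x >> 1) has a 1 wherever x has two consecutive 1 bits.)

48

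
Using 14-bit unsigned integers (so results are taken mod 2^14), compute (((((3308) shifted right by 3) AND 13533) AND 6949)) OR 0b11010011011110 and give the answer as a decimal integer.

13535

3308 = 00110011101100
→ shifted right by 3 → 00000110011101 = 413
13533 = 11010011011101
→ AND → 00000010011101 = 157
6949 = 01101100100101
→ AND → 00000000000101 = 5
0b11010011011110 = 11010011011110
→ OR → 11010011011111 = 13535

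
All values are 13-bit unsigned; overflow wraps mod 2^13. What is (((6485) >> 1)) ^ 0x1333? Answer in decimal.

8089

6485 = 1100101010101
→ >> 1 → 0110010101010 = 3242
0x1333 = 1001100110011
→ ^ → 1111110011001 = 8089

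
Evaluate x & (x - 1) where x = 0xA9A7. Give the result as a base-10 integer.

x = 1010100110100111 = 43431
x - 1 = 1010100110100110
AND   = 1010100110100110 = 43430
(x & (x - 1) clears the lowest set bit of x.)

43430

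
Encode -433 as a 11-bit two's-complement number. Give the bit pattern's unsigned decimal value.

1615

433 in 11 bits: 00110110001
Invert: 11001001110
Add 1:  11001001111 = 1615
(Check: 2^11 - 433 = 2048 - 433 = 1615.)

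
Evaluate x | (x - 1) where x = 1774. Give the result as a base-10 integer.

1775

x = 11011101110 = 1774
x - 1 = 11011101101
OR    = 11011101111 = 1775
(x | (x - 1) sets all bits below the lowest set bit.)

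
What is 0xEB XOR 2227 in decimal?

2136

0xEB = 000011101011
2227 = 100010110011
XOR → 100001011000 = 2136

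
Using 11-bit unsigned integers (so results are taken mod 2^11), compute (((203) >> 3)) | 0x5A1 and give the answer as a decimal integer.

203 = 00011001011
→ >> 3 → 00000011001 = 25
0x5A1 = 10110100001
→ | → 10110111001 = 1465

1465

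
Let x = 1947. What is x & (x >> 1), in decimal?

x = 11110011011 = 1947
x>>1 = 01111001101
AND  = 01110001001 = 905
(x & (x >> 1) has a 1 wherever x has two consecutive 1 bits.)

905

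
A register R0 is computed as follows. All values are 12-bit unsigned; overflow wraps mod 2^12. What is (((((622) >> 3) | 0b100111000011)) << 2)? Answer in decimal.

1852

622 = 001001101110
→ >> 3 → 000001001101 = 77
0b100111000011 = 100111000011
→ | → 100111001111 = 2511
→ << 2 (mod 2^12) → 011100111100 = 1852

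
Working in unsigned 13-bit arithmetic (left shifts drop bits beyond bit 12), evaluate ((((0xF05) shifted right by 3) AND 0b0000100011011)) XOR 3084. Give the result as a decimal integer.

0xF05 = 0111100000101
→ shifted right by 3 → 0000111100000 = 480
0b0000100011011 = 0000100011011
→ AND → 0000100000000 = 256
3084 = 0110000001100
→ XOR → 0110100001100 = 3340

3340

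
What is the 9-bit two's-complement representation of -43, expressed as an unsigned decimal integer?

469

43 in 9 bits: 000101011
Invert: 111010100
Add 1:  111010101 = 469
(Check: 2^9 - 43 = 512 - 43 = 469.)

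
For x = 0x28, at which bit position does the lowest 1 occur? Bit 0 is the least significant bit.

3

0x28 = 101000
Trailing zeros: 3, so the lowest set bit is bit 3 (value 8).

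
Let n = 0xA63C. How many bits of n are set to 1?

0xA63C = 1010011000111100
Count the 1s: 1 + 1 + 1 + 1 + 1 + 1 + 1 + 1 = 8

8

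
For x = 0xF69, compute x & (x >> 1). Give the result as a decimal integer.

x = 111101101001 = 3945
x>>1 = 011110110100
AND  = 011100100000 = 1824
(x & (x >> 1) has a 1 wherever x has two consecutive 1 bits.)

1824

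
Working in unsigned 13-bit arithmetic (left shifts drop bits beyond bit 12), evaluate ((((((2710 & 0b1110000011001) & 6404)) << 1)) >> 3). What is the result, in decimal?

512

2710 = 0101010010110
0b1110000011001 = 1110000011001
→ & → 0100000010000 = 2064
6404 = 1100100000100
→ & → 0100000000000 = 2048
→ << 1 (mod 2^13) → 1000000000000 = 4096
→ >> 3 → 0001000000000 = 512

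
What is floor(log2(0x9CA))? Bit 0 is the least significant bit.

11

0x9CA = 100111001010
The topmost 1 is at position 11 (since 2^11 = 2048 ≤ 2506 < 4096).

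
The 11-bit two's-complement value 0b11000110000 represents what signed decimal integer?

-464

pattern = 11000110000 (MSB is 1 ⇒ negative)
Invert: 00111001111, add 1 → 00111010000 = 464, so the value is -464.
(Equivalently: 1584 - 2^11 = 1584 - 2048 = -464.)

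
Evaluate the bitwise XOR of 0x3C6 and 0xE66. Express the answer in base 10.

0x3C6 = 001111000110
0xE66 = 111001100110
XOR → 110110100000 = 3488

3488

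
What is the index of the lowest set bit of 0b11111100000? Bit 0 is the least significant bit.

5

0b11111100000 = 11111100000
Trailing zeros: 5, so the lowest set bit is bit 5 (value 32).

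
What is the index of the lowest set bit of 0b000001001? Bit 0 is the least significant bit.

0b000001001 = 1001
Trailing zeros: 0, so the lowest set bit is bit 0 (value 1).

0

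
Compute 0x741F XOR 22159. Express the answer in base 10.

0x741F = 111010000011111
22159 = 101011010001111
XOR → 010001010010000 = 8848

8848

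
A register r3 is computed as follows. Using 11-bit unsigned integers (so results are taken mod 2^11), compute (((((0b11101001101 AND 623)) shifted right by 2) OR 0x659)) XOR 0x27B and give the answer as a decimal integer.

1184

0b11101001101 = 11101001101
623 = 01001101111
→ AND → 01001001101 = 589
→ shifted right by 2 → 00010010011 = 147
0x659 = 11001011001
→ OR → 11011011011 = 1755
0x27B = 01001111011
→ XOR → 10010100000 = 1184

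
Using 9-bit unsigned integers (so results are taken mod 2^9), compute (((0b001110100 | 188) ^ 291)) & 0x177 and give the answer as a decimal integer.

343

0b001110100 = 001110100
188 = 010111100
→ | → 011111100 = 252
291 = 100100011
→ ^ → 111011111 = 479
0x177 = 101110111
→ & → 101010111 = 343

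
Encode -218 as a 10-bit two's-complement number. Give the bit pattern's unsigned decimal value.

806

218 in 10 bits: 0011011010
Invert: 1100100101
Add 1:  1100100110 = 806
(Check: 2^10 - 218 = 1024 - 218 = 806.)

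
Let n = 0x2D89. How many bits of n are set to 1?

0x2D89 = 10110110001001
Count the 1s: 1 + 1 + 1 + 1 + 1 + 1 + 1 = 7

7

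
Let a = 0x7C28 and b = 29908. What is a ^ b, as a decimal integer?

0x7C28 = 111110000101000
29908 = 111010011010100
XOR → 000100011111100 = 2300

2300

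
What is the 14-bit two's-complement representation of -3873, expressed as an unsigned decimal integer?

12511

3873 in 14 bits: 00111100100001
Invert: 11000011011110
Add 1:  11000011011111 = 12511
(Check: 2^14 - 3873 = 16384 - 3873 = 12511.)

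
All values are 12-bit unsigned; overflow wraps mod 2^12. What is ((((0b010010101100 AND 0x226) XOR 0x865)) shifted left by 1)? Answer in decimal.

130

0b010010101100 = 010010101100
0x226 = 001000100110
→ AND → 000000100100 = 36
0x865 = 100001100101
→ XOR → 100001000001 = 2113
→ shifted left by 1 (mod 2^12) → 000010000010 = 130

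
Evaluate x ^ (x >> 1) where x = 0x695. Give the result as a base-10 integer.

1503

x = 11010010101 = 1685
x>>1 = 01101001010
XOR  = 10111011111 = 1503
(x ^ (x >> 1) gives the standard binary-reflected Gray code of x.)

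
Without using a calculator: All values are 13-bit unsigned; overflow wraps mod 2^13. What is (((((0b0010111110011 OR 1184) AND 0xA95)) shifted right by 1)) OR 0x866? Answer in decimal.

0b0010111110011 = 0010111110011
1184 = 0010010100000
→ OR → 0010111110011 = 1523
0xA95 = 0101010010101
→ AND → 0000010010001 = 145
→ shifted right by 1 → 0000001001000 = 72
0x866 = 0100001100110
→ OR → 0100001101110 = 2158

2158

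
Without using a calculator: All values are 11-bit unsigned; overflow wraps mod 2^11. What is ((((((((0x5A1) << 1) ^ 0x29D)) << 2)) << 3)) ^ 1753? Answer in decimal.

1337

0x5A1 = 10110100001
→ << 1 (mod 2^11) → 01101000010 = 834
0x29D = 01010011101
→ ^ → 00111011111 = 479
→ << 2 (mod 2^11) → 11101111100 = 1916
→ << 3 (mod 2^11) → 01111100000 = 992
1753 = 11011011001
→ ^ → 10100111001 = 1337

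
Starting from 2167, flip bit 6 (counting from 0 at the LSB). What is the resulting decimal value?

x = 100001110111
bit 6 is currently 1; toggle it via x ^ (1 << 6) = x ^ 64
→ 100000110111 = 2103

2103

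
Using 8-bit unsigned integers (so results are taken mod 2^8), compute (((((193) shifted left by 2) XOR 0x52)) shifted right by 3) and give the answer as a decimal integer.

10

193 = 11000001
→ shifted left by 2 (mod 2^8) → 00000100 = 4
0x52 = 01010010
→ XOR → 01010110 = 86
→ shifted right by 3 → 00001010 = 10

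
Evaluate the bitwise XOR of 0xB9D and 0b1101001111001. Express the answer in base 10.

4580

0xB9D = 0101110011101
b = 1101001111001
XOR → 1000111100100 = 4580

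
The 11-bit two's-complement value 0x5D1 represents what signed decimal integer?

-559

pattern = 10111010001 (MSB is 1 ⇒ negative)
Invert: 01000101110, add 1 → 01000101111 = 559, so the value is -559.
(Equivalently: 1489 - 2^11 = 1489 - 2048 = -559.)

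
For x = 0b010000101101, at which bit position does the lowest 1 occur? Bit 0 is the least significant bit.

0b010000101101 = 10000101101
Trailing zeros: 0, so the lowest set bit is bit 0 (value 1).

0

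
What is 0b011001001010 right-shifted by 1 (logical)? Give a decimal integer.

805

x = 11001001010
shift right by 1 → 01100100101 = 805
(equivalently, floor(1610 / 2))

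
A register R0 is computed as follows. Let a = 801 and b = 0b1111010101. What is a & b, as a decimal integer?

801 = 1100100001
b = 1111010101
AND → 1100000001 = 769

769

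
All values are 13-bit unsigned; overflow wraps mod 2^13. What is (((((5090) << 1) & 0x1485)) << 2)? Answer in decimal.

5090 = 1001111100010
→ << 1 (mod 2^13) → 0011111000100 = 1988
0x1485 = 1010010000101
→ & → 0010010000100 = 1156
→ << 2 (mod 2^13) → 1001000010000 = 4624

4624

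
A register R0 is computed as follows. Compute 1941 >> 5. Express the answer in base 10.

1941 = 11110010101
shift right by 5 → 00000111100 = 60
(equivalently, floor(1941 / 32))

60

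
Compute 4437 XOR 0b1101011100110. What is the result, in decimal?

4437 = 1000101010101
b = 1101011100110
XOR → 0101110110011 = 2995

2995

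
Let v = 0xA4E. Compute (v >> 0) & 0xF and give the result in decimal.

14

v = 101001001110
Shift right by 0: 101001001110
Mask low 4 bits: 1110 = 14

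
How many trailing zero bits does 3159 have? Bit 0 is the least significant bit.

0

3159 = 110001010111
Trailing zeros: 0, so the lowest set bit is bit 0 (value 1).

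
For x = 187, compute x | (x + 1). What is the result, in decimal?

x = 10111011 = 187
x + 1 = 10111100
OR    = 10111111 = 191
(x | (x + 1) sets the lowest cleared bit.)

191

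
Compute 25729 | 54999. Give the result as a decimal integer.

63191

25729 = 0110010010000001
54999 = 1101011011010111
 OR → 1111011011010111 = 63191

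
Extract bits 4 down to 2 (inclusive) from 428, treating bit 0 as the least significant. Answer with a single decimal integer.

3

v = 110101100
Shift right by 2: 1101011
Mask low 3 bits: 011 = 3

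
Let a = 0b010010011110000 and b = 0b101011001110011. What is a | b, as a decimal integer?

30451

a = 010010011110000
b = 101011001110011
 OR → 111011011110011 = 30451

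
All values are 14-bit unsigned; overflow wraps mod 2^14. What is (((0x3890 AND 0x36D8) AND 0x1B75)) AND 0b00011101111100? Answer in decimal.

16

0x3890 = 11100010010000
0x36D8 = 11011011011000
→ AND → 11000010010000 = 12432
0x1B75 = 01101101110101
→ AND → 01000000010000 = 4112
0b00011101111100 = 00011101111100
→ AND → 00000000010000 = 16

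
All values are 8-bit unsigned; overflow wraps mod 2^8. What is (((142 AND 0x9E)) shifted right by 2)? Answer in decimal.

35

142 = 10001110
0x9E = 10011110
→ AND → 10001110 = 142
→ shifted right by 2 → 00100011 = 35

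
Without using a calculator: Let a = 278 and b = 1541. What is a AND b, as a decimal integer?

4

278 = 00100010110
1541 = 11000000101
AND → 00000000100 = 4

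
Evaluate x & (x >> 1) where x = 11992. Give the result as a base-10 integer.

x = 10111011011000 = 11992
x>>1 = 01011101101100
AND  = 00011001001000 = 1608
(x & (x >> 1) has a 1 wherever x has two consecutive 1 bits.)

1608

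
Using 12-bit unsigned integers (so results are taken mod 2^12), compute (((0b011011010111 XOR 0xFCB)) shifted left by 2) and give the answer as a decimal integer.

1136

0b011011010111 = 011011010111
0xFCB = 111111001011
→ XOR → 100100011100 = 2332
→ shifted left by 2 (mod 2^12) → 010001110000 = 1136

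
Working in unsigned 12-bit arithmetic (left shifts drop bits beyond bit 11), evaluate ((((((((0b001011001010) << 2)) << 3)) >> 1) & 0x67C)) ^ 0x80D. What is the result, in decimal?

0b001011001010 = 001011001010
→ << 2 (mod 2^12) → 101100101000 = 2856
→ << 3 (mod 2^12) → 100101000000 = 2368
→ >> 1 → 010010100000 = 1184
0x67C = 011001111100
→ & → 010000100000 = 1056
0x80D = 100000001101
→ ^ → 110000101101 = 3117

3117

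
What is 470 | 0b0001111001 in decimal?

511

470 = 111010110
b = 001111001
 OR → 111111111 = 511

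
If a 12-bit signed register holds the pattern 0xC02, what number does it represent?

-1022

pattern = 110000000010 (MSB is 1 ⇒ negative)
Invert: 001111111101, add 1 → 001111111110 = 1022, so the value is -1022.
(Equivalently: 3074 - 2^12 = 3074 - 4096 = -1022.)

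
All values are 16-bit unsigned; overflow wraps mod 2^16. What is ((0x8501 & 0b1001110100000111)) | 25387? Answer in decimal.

59179

0x8501 = 1000010100000001
0b1001110100000111 = 1001110100000111
→ & → 1000010100000001 = 34049
25387 = 0110001100101011
→ | → 1110011100101011 = 59179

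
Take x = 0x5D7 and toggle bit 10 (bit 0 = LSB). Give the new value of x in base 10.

x = 10111010111
bit 10 is currently 1; toggle it via x ^ (1 << 10) = x ^ 1024
→ 00111010111 = 471

471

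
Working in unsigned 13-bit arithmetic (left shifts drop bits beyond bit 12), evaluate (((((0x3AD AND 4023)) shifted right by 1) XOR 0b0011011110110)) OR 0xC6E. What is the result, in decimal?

3950

0x3AD = 0001110101101
4023 = 0111110110111
→ AND → 0001110100101 = 933
→ shifted right by 1 → 0000111010010 = 466
0b0011011110110 = 0011011110110
→ XOR → 0011100100100 = 1828
0xC6E = 0110001101110
→ OR → 0111101101110 = 3950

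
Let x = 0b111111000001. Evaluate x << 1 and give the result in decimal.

x = 0111111000001
shift left by 1 → 1111110000010 = 8066
(equivalently, 4033 × 2^1 = 4033 × 2)

8066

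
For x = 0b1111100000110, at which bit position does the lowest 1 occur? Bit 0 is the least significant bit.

0b1111100000110 = 1111100000110
Trailing zeros: 1, so the lowest set bit is bit 1 (value 2).

1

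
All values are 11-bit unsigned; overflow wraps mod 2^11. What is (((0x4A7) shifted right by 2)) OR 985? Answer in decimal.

1017

0x4A7 = 10010100111
→ shifted right by 2 → 00100101001 = 297
985 = 01111011001
→ OR → 01111111001 = 1017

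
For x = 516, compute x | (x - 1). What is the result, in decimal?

x = 1000000100 = 516
x - 1 = 1000000011
OR    = 1000000111 = 519
(x | (x - 1) sets all bits below the lowest set bit.)

519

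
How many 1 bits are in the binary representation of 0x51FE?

10

0x51FE = 101000111111110
Count the 1s: 1 + 1 + 1 + 1 + 1 + 1 + 1 + 1 + 1 + 1 = 10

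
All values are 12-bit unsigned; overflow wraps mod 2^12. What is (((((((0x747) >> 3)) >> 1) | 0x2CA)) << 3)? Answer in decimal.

2032

0x747 = 011101000111
→ >> 3 → 000011101000 = 232
→ >> 1 → 000001110100 = 116
0x2CA = 001011001010
→ | → 001011111110 = 766
→ << 3 (mod 2^12) → 011111110000 = 2032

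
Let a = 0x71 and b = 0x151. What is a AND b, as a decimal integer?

0x71 = 001110001
0x151 = 101010001
AND → 001010001 = 81

81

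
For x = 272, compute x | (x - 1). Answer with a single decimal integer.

x = 100010000 = 272
x - 1 = 100001111
OR    = 100011111 = 287
(x | (x - 1) sets all bits below the lowest set bit.)

287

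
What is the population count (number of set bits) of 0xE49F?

10

0xE49F = 1110010010011111
Count the 1s: 1 + 1 + 1 + 1 + 1 + 1 + 1 + 1 + 1 + 1 = 10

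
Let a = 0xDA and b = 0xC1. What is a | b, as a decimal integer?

0xDA = 11011010
0xC1 = 11000001
 OR → 11011011 = 219

219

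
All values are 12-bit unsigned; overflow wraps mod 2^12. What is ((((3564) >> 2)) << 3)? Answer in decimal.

3032

3564 = 110111101100
→ >> 2 → 001101111011 = 891
→ << 3 (mod 2^12) → 101111011000 = 3032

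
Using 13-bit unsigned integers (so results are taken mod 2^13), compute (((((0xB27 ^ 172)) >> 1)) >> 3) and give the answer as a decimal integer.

184

0xB27 = 0101100100111
172 = 0000010101100
→ ^ → 0101110001011 = 2955
→ >> 1 → 0010111000101 = 1477
→ >> 3 → 0000010111000 = 184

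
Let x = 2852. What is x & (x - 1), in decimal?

2848

x = 101100100100 = 2852
x - 1 = 101100100011
AND   = 101100100000 = 2848
(x & (x - 1) clears the lowest set bit of x.)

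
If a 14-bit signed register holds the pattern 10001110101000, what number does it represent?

-7256

pattern = 10001110101000 (MSB is 1 ⇒ negative)
Invert: 01110001010111, add 1 → 01110001011000 = 7256, so the value is -7256.
(Equivalently: 9128 - 2^14 = 9128 - 16384 = -7256.)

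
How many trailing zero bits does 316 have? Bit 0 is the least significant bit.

316 = 100111100
Trailing zeros: 2, so the lowest set bit is bit 2 (value 4).

2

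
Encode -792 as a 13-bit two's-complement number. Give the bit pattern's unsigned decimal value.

792 in 13 bits: 0001100011000
Invert: 1110011100111
Add 1:  1110011101000 = 7400
(Check: 2^13 - 792 = 8192 - 792 = 7400.)

7400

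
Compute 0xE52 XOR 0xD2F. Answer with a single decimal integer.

0xE52 = 111001010010
0xD2F = 110100101111
XOR → 001101111101 = 893

893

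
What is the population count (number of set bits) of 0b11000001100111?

n = 11000001100111
Count the 1s: 1 + 1 + 1 + 1 + 1 + 1 + 1 = 7

7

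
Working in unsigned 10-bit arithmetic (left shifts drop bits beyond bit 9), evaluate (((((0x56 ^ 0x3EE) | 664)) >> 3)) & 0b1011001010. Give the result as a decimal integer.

0x56 = 0001010110
0x3EE = 1111101110
→ ^ → 1110111000 = 952
664 = 1010011000
→ | → 1110111000 = 952
→ >> 3 → 0001110111 = 119
0b1011001010 = 1011001010
→ & → 0001000010 = 66

66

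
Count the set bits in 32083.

32083 = 111110101010011
Count the 1s: 1 + 1 + 1 + 1 + 1 + 1 + 1 + 1 + 1 + 1 = 10

10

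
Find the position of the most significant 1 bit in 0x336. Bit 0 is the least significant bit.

0x336 = 1100110110
The topmost 1 is at position 9 (since 2^9 = 512 ≤ 822 < 1024).

9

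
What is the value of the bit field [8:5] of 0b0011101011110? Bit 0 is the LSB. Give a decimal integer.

v = 0011101011110
Shift right by 5: 00111010
Mask low 4 bits: 1010 = 10

10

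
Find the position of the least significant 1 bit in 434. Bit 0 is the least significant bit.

1

434 = 110110010
Trailing zeros: 1, so the lowest set bit is bit 1 (value 2).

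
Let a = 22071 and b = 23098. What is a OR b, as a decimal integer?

22071 = 101011000110111
23098 = 101101000111010
 OR → 101111000111111 = 24127

24127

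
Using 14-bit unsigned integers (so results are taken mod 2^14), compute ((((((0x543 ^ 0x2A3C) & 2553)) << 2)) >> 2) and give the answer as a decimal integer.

0x543 = 00010101000011
0x2A3C = 10101000111100
→ ^ → 10111101111111 = 12159
2553 = 00100111111001
→ & → 00100101111001 = 2425
→ << 2 (mod 2^14) → 10010111100100 = 9700
→ >> 2 → 00100101111001 = 2425

2425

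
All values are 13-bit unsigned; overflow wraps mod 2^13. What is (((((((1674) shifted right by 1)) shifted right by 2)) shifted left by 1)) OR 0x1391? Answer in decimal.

5043

1674 = 0011010001010
→ shifted right by 1 → 0001101000101 = 837
→ shifted right by 2 → 0000011010001 = 209
→ shifted left by 1 (mod 2^13) → 0000110100010 = 418
0x1391 = 1001110010001
→ OR → 1001110110011 = 5043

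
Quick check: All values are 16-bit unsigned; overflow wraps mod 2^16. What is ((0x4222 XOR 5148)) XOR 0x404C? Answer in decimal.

0x4222 = 0100001000100010
5148 = 0001010000011100
→ XOR → 0101011000111110 = 22078
0x404C = 0100000001001100
→ XOR → 0001011001110010 = 5746

5746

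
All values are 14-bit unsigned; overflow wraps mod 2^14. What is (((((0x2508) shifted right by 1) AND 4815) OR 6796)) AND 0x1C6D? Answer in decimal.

0x2508 = 10010100001000
→ shifted right by 1 → 01001010000100 = 4740
4815 = 01001011001111
→ AND → 01001010000100 = 4740
6796 = 01101010001100
→ OR → 01101010001100 = 6796
0x1C6D = 01110001101101
→ AND → 01100000001100 = 6156

6156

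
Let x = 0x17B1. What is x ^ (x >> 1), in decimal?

7273

x = 1011110110001 = 6065
x>>1 = 0101111011000
XOR  = 1110001101001 = 7273
(x ^ (x >> 1) gives the standard binary-reflected Gray code of x.)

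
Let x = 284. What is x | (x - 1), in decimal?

x = 100011100 = 284
x - 1 = 100011011
OR    = 100011111 = 287
(x | (x - 1) sets all bits below the lowest set bit.)

287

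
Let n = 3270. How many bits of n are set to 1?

3270 = 110011000110
Count the 1s: 1 + 1 + 1 + 1 + 1 + 1 = 6

6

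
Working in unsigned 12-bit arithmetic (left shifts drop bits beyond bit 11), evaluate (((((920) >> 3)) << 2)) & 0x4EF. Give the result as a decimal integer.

920 = 001110011000
→ >> 3 → 000001110011 = 115
→ << 2 (mod 2^12) → 000111001100 = 460
0x4EF = 010011101111
→ & → 000011001100 = 204

204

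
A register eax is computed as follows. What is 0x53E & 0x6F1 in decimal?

0x53E = 10100111110
0x6F1 = 11011110001
AND → 10000110000 = 1072

1072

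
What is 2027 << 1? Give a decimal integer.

2027 = 011111101011
shift left by 1 → 111111010110 = 4054
(equivalently, 2027 × 2^1 = 2027 × 2)

4054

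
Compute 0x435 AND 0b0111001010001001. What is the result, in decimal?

1

0x435 = 000010000110101
b = 111001010001001
AND → 000000000000001 = 1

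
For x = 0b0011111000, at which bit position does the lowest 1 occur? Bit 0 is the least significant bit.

3

0b0011111000 = 11111000
Trailing zeros: 3, so the lowest set bit is bit 3 (value 8).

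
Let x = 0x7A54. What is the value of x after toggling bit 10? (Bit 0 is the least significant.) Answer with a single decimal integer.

32340

x = 111101001010100
bit 10 is currently 0; toggle it via x ^ (1 << 10) = x ^ 1024
→ 111111001010100 = 32340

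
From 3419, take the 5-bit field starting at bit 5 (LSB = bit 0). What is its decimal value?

v = 110101011011
Shift right by 5: 1101010
Mask low 5 bits: 01010 = 10

10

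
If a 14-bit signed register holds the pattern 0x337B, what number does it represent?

pattern = 11001101111011 (MSB is 1 ⇒ negative)
Invert: 00110010000100, add 1 → 00110010000101 = 3205, so the value is -3205.
(Equivalently: 13179 - 2^14 = 13179 - 16384 = -3205.)

-3205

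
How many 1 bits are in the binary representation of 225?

4

225 = 11100001
Count the 1s: 1 + 1 + 1 + 1 = 4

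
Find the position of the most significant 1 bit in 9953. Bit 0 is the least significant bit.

13

9953 = 10011011100001
The topmost 1 is at position 13 (since 2^13 = 8192 ≤ 9953 < 16384).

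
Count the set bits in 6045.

6045 = 1011110011101
Count the 1s: 1 + 1 + 1 + 1 + 1 + 1 + 1 + 1 + 1 = 9

9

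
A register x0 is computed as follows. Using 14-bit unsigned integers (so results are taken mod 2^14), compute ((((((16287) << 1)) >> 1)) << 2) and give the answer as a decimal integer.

16287 = 11111110011111
→ << 1 (mod 2^14) → 11111100111110 = 16190
→ >> 1 → 01111110011111 = 8095
→ << 2 (mod 2^14) → 11111001111100 = 15996

15996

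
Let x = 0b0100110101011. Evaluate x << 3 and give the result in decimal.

19800

x = 000100110101011
shift left by 3 → 100110101011000 = 19800
(equivalently, 2475 × 2^3 = 2475 × 8)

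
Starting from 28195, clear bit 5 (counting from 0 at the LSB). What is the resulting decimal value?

x = 110111000100011
bit 5 is currently 1; clear it via x & ~(1 << 5) = x & ~32
→ 110111000000011 = 28163

28163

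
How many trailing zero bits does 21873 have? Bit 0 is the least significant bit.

21873 = 101010101110001
Trailing zeros: 0, so the lowest set bit is bit 0 (value 1).

0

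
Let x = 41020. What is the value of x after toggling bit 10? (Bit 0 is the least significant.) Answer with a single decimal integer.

42044

x = 1010000000111100
bit 10 is currently 0; toggle it via x ^ (1 << 10) = x ^ 1024
→ 1010010000111100 = 42044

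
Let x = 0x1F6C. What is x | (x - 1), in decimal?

x = 1111101101100 = 8044
x - 1 = 1111101101011
OR    = 1111101101111 = 8047
(x | (x - 1) sets all bits below the lowest set bit.)

8047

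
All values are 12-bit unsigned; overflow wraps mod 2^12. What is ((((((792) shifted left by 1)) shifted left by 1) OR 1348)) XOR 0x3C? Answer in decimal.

792 = 001100011000
→ shifted left by 1 (mod 2^12) → 011000110000 = 1584
→ shifted left by 1 (mod 2^12) → 110001100000 = 3168
1348 = 010101000100
→ OR → 110101100100 = 3428
0x3C = 000000111100
→ XOR → 110101011000 = 3416

3416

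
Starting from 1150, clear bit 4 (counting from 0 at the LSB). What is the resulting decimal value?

x = 0010001111110
bit 4 is currently 1; clear it via x & ~(1 << 4) = x & ~16
→ 0010001101110 = 1134

1134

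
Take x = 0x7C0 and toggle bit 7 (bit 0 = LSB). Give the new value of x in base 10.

1856

x = 011111000000
bit 7 is currently 1; toggle it via x ^ (1 << 7) = x ^ 128
→ 011101000000 = 1856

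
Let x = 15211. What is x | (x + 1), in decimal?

x = 11101101101011 = 15211
x + 1 = 11101101101100
OR    = 11101101101111 = 15215
(x | (x + 1) sets the lowest cleared bit.)

15215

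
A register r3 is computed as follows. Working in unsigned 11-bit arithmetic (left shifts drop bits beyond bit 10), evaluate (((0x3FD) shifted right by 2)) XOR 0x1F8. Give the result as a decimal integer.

263

0x3FD = 01111111101
→ shifted right by 2 → 00011111111 = 255
0x1F8 = 00111111000
→ XOR → 00100000111 = 263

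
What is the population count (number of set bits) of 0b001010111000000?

5

n = 1010111000000
Count the 1s: 1 + 1 + 1 + 1 + 1 = 5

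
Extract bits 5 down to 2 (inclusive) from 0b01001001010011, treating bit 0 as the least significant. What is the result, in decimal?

v = 01001001010011
Shift right by 2: 010010010100
Mask low 4 bits: 0100 = 4

4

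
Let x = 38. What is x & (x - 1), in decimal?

36

x = 100110 = 38
x - 1 = 100101
AND   = 100100 = 36
(x & (x - 1) clears the lowest set bit of x.)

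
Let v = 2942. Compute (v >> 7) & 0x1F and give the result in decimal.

v = 101101111110
Shift right by 7: 10110
Mask low 5 bits: 10110 = 22

22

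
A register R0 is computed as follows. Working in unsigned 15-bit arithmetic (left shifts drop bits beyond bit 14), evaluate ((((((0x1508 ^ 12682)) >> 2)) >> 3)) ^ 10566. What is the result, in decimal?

0x1508 = 001010100001000
12682 = 011000110001010
→ ^ → 010010010000010 = 9346
→ >> 2 → 000100100100000 = 2336
→ >> 3 → 000000100100100 = 292
10566 = 010100101000110
→ ^ → 010100001100010 = 10338

10338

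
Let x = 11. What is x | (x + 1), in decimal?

x = 1011 = 11
x + 1 = 1100
OR    = 1111 = 15
(x | (x + 1) sets the lowest cleared bit.)

15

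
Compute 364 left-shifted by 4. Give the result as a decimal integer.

364 = 0000101101100
shift left by 4 → 1011011000000 = 5824
(equivalently, 364 × 2^4 = 364 × 16)

5824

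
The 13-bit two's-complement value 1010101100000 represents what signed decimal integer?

-2720

pattern = 1010101100000 (MSB is 1 ⇒ negative)
Invert: 0101010011111, add 1 → 0101010100000 = 2720, so the value is -2720.
(Equivalently: 5472 - 2^13 = 5472 - 8192 = -2720.)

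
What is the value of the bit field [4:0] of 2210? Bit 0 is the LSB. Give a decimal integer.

2

v = 0100010100010
Shift right by 0: 0100010100010
Mask low 5 bits: 00010 = 2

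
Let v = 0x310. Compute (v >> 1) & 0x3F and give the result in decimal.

8

v = 1100010000
Shift right by 1: 110001000
Mask low 6 bits: 001000 = 8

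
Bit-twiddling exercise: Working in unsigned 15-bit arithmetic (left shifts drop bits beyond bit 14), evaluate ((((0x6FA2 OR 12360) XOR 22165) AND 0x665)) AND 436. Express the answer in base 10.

0x6FA2 = 110111110100010
12360 = 011000001001000
→ OR → 111111111101010 = 32746
22165 = 101011010010101
→ XOR → 010100101111111 = 10623
0x665 = 000011001100101
→ AND → 000000001100101 = 101
436 = 000000110110100
→ AND → 000000000100100 = 36

36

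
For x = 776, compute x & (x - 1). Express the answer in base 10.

768

x = 1100001000 = 776
x - 1 = 1100000111
AND   = 1100000000 = 768
(x & (x - 1) clears the lowest set bit of x.)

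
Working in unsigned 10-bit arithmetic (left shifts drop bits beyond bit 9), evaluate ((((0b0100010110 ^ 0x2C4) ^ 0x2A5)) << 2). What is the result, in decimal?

0b0100010110 = 0100010110
0x2C4 = 1011000100
→ ^ → 1111010010 = 978
0x2A5 = 1010100101
→ ^ → 0101110111 = 375
→ << 2 (mod 2^10) → 0111011100 = 476

476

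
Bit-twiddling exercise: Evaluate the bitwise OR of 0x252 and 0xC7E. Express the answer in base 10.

3710

0x252 = 001001010010
0xC7E = 110001111110
 OR → 111001111110 = 3710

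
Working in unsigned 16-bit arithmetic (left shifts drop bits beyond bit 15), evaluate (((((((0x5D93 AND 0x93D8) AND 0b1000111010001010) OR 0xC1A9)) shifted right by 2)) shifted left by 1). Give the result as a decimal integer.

24788

0x5D93 = 0101110110010011
0x93D8 = 1001001111011000
→ AND → 0001000110010000 = 4496
0b1000111010001010 = 1000111010001010
→ AND → 0000000010000000 = 128
0xC1A9 = 1100000110101001
→ OR → 1100000110101001 = 49577
→ shifted right by 2 → 0011000001101010 = 12394
→ shifted left by 1 (mod 2^16) → 0110000011010100 = 24788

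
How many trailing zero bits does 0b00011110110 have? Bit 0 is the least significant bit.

0b00011110110 = 11110110
Trailing zeros: 1, so the lowest set bit is bit 1 (value 2).

1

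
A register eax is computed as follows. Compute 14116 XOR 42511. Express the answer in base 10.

14116 = 0011011100100100
42511 = 1010011000001111
XOR → 1001000100101011 = 37163

37163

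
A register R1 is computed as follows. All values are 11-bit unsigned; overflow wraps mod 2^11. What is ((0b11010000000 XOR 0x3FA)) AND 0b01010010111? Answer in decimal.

0b11010000000 = 11010000000
0x3FA = 01111111010
→ XOR → 10101111010 = 1402
0b01010010111 = 01010010111
→ AND → 00000010010 = 18

18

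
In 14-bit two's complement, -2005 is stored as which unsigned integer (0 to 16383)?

2005 in 14 bits: 00011111010101
Invert: 11100000101010
Add 1:  11100000101011 = 14379
(Check: 2^14 - 2005 = 16384 - 2005 = 14379.)

14379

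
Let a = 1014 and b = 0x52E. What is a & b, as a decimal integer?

294

1014 = 01111110110
0x52E = 10100101110
AND → 00100100110 = 294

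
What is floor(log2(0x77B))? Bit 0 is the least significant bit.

10

0x77B = 11101111011
The topmost 1 is at position 10 (since 2^10 = 1024 ≤ 1915 < 2048).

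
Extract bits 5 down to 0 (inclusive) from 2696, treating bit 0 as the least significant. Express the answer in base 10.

v = 101010001000
Shift right by 0: 101010001000
Mask low 6 bits: 001000 = 8

8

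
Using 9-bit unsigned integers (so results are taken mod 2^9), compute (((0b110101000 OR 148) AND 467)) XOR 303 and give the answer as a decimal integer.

0b110101000 = 110101000
148 = 010010100
→ OR → 110111100 = 444
467 = 111010011
→ AND → 110010000 = 400
303 = 100101111
→ XOR → 010111111 = 191

191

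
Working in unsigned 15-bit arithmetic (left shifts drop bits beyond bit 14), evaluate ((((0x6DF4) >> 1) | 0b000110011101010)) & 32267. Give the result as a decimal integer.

15882

0x6DF4 = 110110111110100
→ >> 1 → 011011011111010 = 14074
0b000110011101010 = 000110011101010
→ | → 011111011111010 = 16122
32267 = 111111000001011
→ & → 011111000001010 = 15882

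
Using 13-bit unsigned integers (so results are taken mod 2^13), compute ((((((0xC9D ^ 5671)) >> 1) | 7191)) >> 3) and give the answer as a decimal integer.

0xC9D = 0110010011101
5671 = 1011000100111
→ ^ → 1101010111010 = 6842
→ >> 1 → 0110101011101 = 3421
7191 = 1110000010111
→ | → 1110101011111 = 7519
→ >> 3 → 0001110101011 = 939

939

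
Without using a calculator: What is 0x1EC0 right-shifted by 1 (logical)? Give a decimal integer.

3936

0x1EC0 = 1111011000000
shift right by 1 → 0111101100000 = 3936
(equivalently, floor(7872 / 2))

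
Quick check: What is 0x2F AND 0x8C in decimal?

12

0x2F = 00101111
0x8C = 10001100
AND → 00001100 = 12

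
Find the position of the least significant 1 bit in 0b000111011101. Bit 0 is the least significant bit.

0b000111011101 = 111011101
Trailing zeros: 0, so the lowest set bit is bit 0 (value 1).

0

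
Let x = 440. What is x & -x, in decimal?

8

x = 110111000 = 440
-x (two's complement) = …001001000
AND   = 000001000 = 8
(x & -x isolates the lowest set bit of x.)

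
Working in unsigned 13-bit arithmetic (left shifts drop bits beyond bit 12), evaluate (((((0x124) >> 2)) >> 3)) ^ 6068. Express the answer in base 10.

0x124 = 0000100100100
→ >> 2 → 0000001001001 = 73
→ >> 3 → 0000000001001 = 9
6068 = 1011110110100
→ ^ → 1011110111101 = 6077

6077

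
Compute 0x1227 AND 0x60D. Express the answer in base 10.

517

0x1227 = 1001000100111
0x60D = 0011000001101
AND → 0001000000101 = 517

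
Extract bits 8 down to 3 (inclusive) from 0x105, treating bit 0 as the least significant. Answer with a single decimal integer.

v = 0100000101
Shift right by 3: 0100000
Mask low 6 bits: 100000 = 32

32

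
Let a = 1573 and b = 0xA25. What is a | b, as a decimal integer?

1573 = 011000100101
0xA25 = 101000100101
 OR → 111000100101 = 3621

3621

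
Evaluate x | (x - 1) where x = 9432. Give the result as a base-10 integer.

x = 10010011011000 = 9432
x - 1 = 10010011010111
OR    = 10010011011111 = 9439
(x | (x - 1) sets all bits below the lowest set bit.)

9439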